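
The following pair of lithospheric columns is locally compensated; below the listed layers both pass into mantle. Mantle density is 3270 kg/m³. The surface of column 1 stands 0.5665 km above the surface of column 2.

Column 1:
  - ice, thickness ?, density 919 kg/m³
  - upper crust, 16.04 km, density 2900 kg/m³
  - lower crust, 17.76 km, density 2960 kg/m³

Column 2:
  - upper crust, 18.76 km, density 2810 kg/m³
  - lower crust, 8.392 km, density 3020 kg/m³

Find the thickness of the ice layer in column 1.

0.485 km

Take the compensation level at the base of the deeper column (depth z_c below the surface of column 1) and equate Σ ρ_i t_i down to z_c; mantle fills any gap and the z_c terms cancel.
Column 1: x×919 + 16.04×2900 + 17.76×2960 + (z_c − 33.8 − x)×3270
Column 2: 0.5665×0 + 18.76×2810 + 8.392×3020 + (z_c − 0.5665 − 27.152)×3270
The z_c×3270 term appears on both sides and cancels. Collect the known terms of each column as K = Σ(ρt)_known − 3270 × (depth of known layers): K_1 = 99085.6 − 3270×33.8 = −11440.4; K_2 = 78059.44 − 3270×(0.5665 + 27.152) = −12580.055.
Balance: K_1 − x×(3270 − 919) = K_2, so x = (K_1 − K_2)/(3270 − 919) = 1139.65/2351 = 0.485 km.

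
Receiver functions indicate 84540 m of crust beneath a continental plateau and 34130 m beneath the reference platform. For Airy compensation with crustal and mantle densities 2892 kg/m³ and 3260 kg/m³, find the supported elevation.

Excess crust Δ = 84540 m − 34130 m = 50410 m, split between elevation h and root r with h + r = Δ.
Airy balance ρ_c h = (ρ_m − ρ_c) r gives r = h ρ_c/(ρ_m − ρ_c), so h (1 + ρ_c/(ρ_m − ρ_c)) = Δ, i.e. h = Δ (ρ_m − ρ_c)/ρ_m.
h = 50410 m × 368/3260 = 5690 m.

5690 m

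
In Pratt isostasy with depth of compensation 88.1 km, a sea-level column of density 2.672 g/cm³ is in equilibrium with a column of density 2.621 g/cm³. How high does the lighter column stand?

ρ_ref D = ρ (D + h) → h = D (ρ_ref − ρ)/ρ.
h = 88.1 km × (2.672 − 2.621)/2.621 = 1.71 km.

1.71 km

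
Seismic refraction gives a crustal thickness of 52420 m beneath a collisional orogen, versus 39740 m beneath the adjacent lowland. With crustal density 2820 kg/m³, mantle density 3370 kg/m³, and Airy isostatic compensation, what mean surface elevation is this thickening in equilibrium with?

2070 m

Excess crust Δ = 52420 m − 39740 m = 12680 m, split between elevation h and root r with h + r = Δ.
Airy balance ρ_c h = (ρ_m − ρ_c) r gives r = h ρ_c/(ρ_m − ρ_c), so h (1 + ρ_c/(ρ_m − ρ_c)) = Δ, i.e. h = Δ (ρ_m − ρ_c)/ρ_m.
h = 12680 m × 550/3370 = 2070 m.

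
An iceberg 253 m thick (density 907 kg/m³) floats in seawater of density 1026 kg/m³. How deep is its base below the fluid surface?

224 m

Draft d = t ρ_obj/ρ_fluid = 253 m × 907/1026 = 224 m.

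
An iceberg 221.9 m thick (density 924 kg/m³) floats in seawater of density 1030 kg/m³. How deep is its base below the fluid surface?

Draft d = t ρ_obj/ρ_fluid = 221.9 m × 924/1030 = 199 m.

199 m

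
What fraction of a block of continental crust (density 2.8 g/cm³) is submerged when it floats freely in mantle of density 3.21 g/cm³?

Submerged fraction = ρ_obj/ρ_fluid = 2.8/3.21 = 0.872.

0.872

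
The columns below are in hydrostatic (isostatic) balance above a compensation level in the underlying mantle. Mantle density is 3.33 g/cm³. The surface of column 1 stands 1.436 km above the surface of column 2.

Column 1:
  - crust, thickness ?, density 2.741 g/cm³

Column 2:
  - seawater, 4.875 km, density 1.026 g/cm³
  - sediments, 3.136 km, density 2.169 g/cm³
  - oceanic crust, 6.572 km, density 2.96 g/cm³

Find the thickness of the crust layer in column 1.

Take the compensation level at the base of the deeper column (depth z_c below the surface of column 1) and equate Σ ρ_i t_i down to z_c; mantle fills any gap and the z_c terms cancel.
Column 1: x×2.741 + (z_c − 0 − x)×3.33
Column 2: 1.436×0 + 4.875×1.026 + 3.136×2.169 + 6.572×2.96 + (z_c − 1.436 − 14.583)×3.33
The z_c×3.33 term appears on both sides and cancels. Collect the known terms of each column as K = Σ(ρt)_known − 3.33 × (depth of known layers): K_1 = 0 − 3.33×0 = 0; K_2 = 31.256854 − 3.33×(1.436 + 14.583) = −22.086416.
Balance: K_1 − x×(3.33 − 2.741) = K_2, so x = (K_1 − K_2)/(3.33 − 2.741) = 22.0864/0.589 = 37.5 km.

37.5 km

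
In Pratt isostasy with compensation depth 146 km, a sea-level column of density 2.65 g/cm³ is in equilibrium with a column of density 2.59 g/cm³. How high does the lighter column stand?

ρ_ref D = ρ (D + h) → h = D (ρ_ref − ρ)/ρ.
h = 146 km × (2.65 − 2.59)/2.59 = 3.38 km.

3.38 km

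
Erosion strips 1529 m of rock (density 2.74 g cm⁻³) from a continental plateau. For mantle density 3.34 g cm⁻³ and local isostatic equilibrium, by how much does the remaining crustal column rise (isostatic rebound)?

1250 m

Unloading: uplift u = e ρ_c/ρ_m = 1529 m × 2.74/3.34 = 1250 m.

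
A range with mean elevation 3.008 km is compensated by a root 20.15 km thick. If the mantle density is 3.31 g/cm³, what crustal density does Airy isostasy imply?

ρ_c h = (ρ_m − ρ_c) r → ρ_c (h + r) = ρ_m r → ρ_c = ρ_m r / (h + r).
ρ_c = 3.31 × 20.15 km / (3.008 km + 20.15 km) = 2.88 g/cm³.

2.88 g/cm³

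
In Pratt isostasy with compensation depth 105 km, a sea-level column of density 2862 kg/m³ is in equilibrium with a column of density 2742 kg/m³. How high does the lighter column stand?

ρ_ref D = ρ (D + h) → h = D (ρ_ref − ρ)/ρ.
h = 105 km × (2862 − 2742)/2742 = 4.6 km.

4.6 km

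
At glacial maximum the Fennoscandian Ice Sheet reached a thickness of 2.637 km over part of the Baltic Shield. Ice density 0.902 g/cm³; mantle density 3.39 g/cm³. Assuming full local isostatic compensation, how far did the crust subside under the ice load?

0.702 km

By Archimedes' principle applied to the lithosphere: the ice load ρ_ice t is balanced by mantle displaced below, ρ_m s.
s = t ρ_ice / ρ_m = 2.637 km × 0.902/3.39 = 0.702 km.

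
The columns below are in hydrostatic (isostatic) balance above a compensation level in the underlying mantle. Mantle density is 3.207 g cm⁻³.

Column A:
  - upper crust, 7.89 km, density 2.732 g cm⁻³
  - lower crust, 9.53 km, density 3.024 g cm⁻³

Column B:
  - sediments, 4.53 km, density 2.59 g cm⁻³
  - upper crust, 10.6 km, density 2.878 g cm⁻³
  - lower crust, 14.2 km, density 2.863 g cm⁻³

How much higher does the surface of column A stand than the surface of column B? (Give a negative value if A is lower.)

For any compensation level in the mantle, the mantle terms cancel and isostasy reduces to e = (Σt_A − Σt_B) − (Σ(ρt)_A − Σ(ρt)_B) / ρ_m.
Σt_A = 17.42 km; Σt_B = 29.33 km; Σ(ρt)_A = 50.3742; Σ(ρt)_B = 82.8941 (in km·g cm⁻³).
e = (17.42 − 29.33) − (50.3742 − 82.8941) / 3.207 = −1.77 km.

−1.77 km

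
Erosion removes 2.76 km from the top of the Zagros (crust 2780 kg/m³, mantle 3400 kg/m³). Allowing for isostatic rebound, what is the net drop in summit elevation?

0.503 km

Rebound u = e ρ_c/ρ_m = 2.76 km × 2780/3400 = 2.257 km.
Net surface drop = e − u = 2.76 km − 2.257 km = e (ρ_m − ρ_c)/ρ_m = 0.503 km.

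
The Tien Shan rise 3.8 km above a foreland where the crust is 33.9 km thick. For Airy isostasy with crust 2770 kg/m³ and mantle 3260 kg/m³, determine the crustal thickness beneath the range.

Root depth r = h ρ_c / (ρ_m − ρ_c) = 3.8 km × 2770 / 490 = 21.48 km.
Total thickness = T + h + r = 33.9 km + 3.8 km + 21.48 km = 59.2 km.

59.2 km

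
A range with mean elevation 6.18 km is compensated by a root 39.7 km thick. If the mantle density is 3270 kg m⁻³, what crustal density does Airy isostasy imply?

ρ_c h = (ρ_m − ρ_c) r → ρ_c (h + r) = ρ_m r → ρ_c = ρ_m r / (h + r).
ρ_c = 3270 × 39.7 km / (6.18 km + 39.7 km) = 2830 kg m⁻³.

2830 kg m⁻³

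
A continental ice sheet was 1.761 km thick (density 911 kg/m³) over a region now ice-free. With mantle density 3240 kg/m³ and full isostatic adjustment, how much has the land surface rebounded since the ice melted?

0.495 km

Removing the load lets mantle flow back in; uplift u satisfies ρ_ice t = ρ_m u.
u = t ρ_ice/ρ_m = 1.761 km × 911/3240 = 0.495 km.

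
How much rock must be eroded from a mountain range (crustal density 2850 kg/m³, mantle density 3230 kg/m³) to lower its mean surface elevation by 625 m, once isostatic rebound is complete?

5310 m

Net drop Δ = e − u = e − e ρ_c/ρ_m = e (ρ_m − ρ_c)/ρ_m.
e = Δ ρ_m/(ρ_m − ρ_c) = 625 m × 3230/380 = 5310 m.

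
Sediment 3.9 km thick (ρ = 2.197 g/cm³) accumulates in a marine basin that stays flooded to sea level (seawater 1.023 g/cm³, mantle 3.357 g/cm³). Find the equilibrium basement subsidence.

1.96 km

Submarine loading: the sediment displaces seawater, and the subsidence is in turn flooded, so s (ρ_m − ρ_w) = t (ρ_sed − ρ_w).
s = 3.9 km × (2.197 − 1.023) / (3.357 − 1.023) = 1.96 km.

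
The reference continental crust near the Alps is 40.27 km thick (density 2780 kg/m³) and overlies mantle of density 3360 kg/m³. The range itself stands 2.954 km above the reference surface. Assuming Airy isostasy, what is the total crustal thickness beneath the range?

Root depth r = h ρ_c / (ρ_m − ρ_c) = 2.954 km × 2780 / 580 = 14.16 km.
Total thickness = T + h + r = 40.27 km + 2.954 km + 14.16 km = 57.4 km.

57.4 km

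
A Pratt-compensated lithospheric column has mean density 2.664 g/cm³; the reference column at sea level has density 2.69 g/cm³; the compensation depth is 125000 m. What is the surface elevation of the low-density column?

1220 m

ρ_ref D = ρ (D + h) → h = D (ρ_ref − ρ)/ρ.
h = 125000 m × (2.69 − 2.664)/2.664 = 1220 m.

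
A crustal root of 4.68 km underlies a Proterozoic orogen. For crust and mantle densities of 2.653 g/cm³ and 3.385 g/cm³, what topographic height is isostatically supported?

1.29 km

By Archimedes' principle applied to the lithosphere: ρ_c h = (ρ_m − ρ_c) r.
h = r (ρ_m − ρ_c) / ρ_c = 4.68 km × (3.385 − 2.653) / 2.653 = 1.29 km.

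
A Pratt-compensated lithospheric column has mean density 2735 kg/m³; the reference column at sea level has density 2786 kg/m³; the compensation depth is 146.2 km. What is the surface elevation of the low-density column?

ρ_ref D = ρ (D + h) → h = D (ρ_ref − ρ)/ρ.
h = 146.2 km × (2786 − 2735)/2735 = 2.73 km.

2.73 km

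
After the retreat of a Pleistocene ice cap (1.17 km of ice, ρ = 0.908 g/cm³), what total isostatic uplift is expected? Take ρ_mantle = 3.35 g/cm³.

Removing the load lets mantle flow back in; uplift u satisfies ρ_ice t = ρ_m u.
u = t ρ_ice/ρ_m = 1.17 km × 0.908/3.35 = 0.317 km.

0.317 km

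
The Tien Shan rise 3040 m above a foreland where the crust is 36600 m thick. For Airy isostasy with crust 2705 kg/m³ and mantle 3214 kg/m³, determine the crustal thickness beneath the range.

55800 m

Root depth r = h ρ_c / (ρ_m − ρ_c) = 3040 m × 2705 / 509 = 16160 m.
Total thickness = T + h + r = 36600 m + 3040 m + 16160 m = 55800 m.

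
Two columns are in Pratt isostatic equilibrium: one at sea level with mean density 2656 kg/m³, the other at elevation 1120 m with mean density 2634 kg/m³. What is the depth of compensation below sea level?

134000 m

ρ_ref D = ρ (D + h) → D (ρ_ref − ρ) = ρ h.
D = ρ h/(ρ_ref − ρ) = 2634 × 1120 m/(2656 − 2634) = 134000 m.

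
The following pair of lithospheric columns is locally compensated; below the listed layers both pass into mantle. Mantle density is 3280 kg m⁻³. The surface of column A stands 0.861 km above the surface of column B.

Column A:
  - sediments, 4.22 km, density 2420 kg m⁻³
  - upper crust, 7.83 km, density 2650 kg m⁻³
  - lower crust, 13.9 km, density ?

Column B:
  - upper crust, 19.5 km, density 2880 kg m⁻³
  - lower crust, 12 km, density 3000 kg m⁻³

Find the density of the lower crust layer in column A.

Take the compensation level at the base of the deeper column (depth z_c below the surface of column A) and equate Σ ρ_i t_i down to z_c; mantle fills any gap and the z_c terms cancel.
Column A: 4.22×2420 + 7.83×2650 + 13.9×ρ + (z_c − 25.95)×3280
Column B: 0.861×0 + 19.5×2880 + 12×3000 + (z_c − 0.861 − 31.5)×3280
The z_c×3280 term appears on both sides and cancels. Collect the known terms of each column as K = Σ(ρt)_known − 3280 × (depth of known layers): K_A = 30961.9 − 3280×25.95 = −54154.1; K_B = 92160 − 3280×(0.861 + 31.5) = −13984.08.
Balance: K_A + 13.9×ρ = K_B, so ρ = (K_B − K_A)/13.9 = 40170/13.9 = 2890 kg m⁻³.

2890 kg m⁻³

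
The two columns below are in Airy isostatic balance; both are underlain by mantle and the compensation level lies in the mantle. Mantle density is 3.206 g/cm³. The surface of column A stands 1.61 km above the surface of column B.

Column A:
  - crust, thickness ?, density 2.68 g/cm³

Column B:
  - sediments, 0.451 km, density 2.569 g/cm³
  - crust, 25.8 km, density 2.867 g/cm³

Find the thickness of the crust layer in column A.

Take the compensation level at the base of the deeper column (depth z_c below the surface of column A) and equate Σ ρ_i t_i down to z_c; mantle fills any gap and the z_c terms cancel.
Column A: x×2.68 + (z_c − 0 − x)×3.206
Column B: 1.61×0 + 0.451×2.569 + 25.8×2.867 + (z_c − 1.61 − 26.251)×3.206
The z_c×3.206 term appears on both sides and cancels. Collect the known terms of each column as K = Σ(ρt)_known − 3.206 × (depth of known layers): K_A = 0 − 3.206×0 = 0; K_B = 75.127219 − 3.206×(1.61 + 26.251) = −14.195147.
Balance: K_A − x×(3.206 − 2.68) = K_B, so x = (K_A − K_B)/(3.206 − 2.68) = 14.1951/0.526 = 27 km.

27 km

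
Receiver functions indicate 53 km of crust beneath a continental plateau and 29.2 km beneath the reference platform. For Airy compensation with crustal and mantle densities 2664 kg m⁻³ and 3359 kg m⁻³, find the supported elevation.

4.92 km

Excess crust Δ = 53 km − 29.2 km = 23.8 km, split between elevation h and root r with h + r = Δ.
Airy balance ρ_c h = (ρ_m − ρ_c) r gives r = h ρ_c/(ρ_m − ρ_c), so h (1 + ρ_c/(ρ_m − ρ_c)) = Δ, i.e. h = Δ (ρ_m − ρ_c)/ρ_m.
h = 23.8 km × 695/3359 = 4.92 km.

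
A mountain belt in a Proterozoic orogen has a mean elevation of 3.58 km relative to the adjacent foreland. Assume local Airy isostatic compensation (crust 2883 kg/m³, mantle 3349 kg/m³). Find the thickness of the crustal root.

22.1 km

Balancing pressure at the compensation depth: the weight of the topography is balanced by the buoyancy of the root, ρ_c h = (ρ_m − ρ_c) r.
r = h · ρ_c / (ρ_m − ρ_c) = 3.58 km × 2883 / (3349 − 2883) = 22.1 km.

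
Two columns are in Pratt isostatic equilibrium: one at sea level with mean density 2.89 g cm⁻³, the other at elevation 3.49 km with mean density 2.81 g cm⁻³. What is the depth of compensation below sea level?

123 km

ρ_ref D = ρ (D + h) → D (ρ_ref − ρ) = ρ h.
D = ρ h/(ρ_ref − ρ) = 2.81 × 3.49 km/(2.89 − 2.81) = 123 km.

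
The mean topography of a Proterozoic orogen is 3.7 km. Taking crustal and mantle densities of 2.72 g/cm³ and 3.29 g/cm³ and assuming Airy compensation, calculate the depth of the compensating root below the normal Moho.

17.7 km

Equating mass per unit area of the two columns: the weight of the topography is balanced by the buoyancy of the root, ρ_c h = (ρ_m − ρ_c) r.
r = h · ρ_c / (ρ_m − ρ_c) = 3.7 km × 2.72 / (3.29 − 2.72) = 17.7 km.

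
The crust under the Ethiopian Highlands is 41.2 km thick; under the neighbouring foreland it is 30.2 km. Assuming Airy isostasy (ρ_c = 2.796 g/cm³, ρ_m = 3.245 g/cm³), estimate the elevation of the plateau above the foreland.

Excess crust Δ = 41.2 km − 30.2 km = 11 km, split between elevation h and root r with h + r = Δ.
Airy balance ρ_c h = (ρ_m − ρ_c) r gives r = h ρ_c/(ρ_m − ρ_c), so h (1 + ρ_c/(ρ_m − ρ_c)) = Δ, i.e. h = Δ (ρ_m − ρ_c)/ρ_m.
h = 11 km × 0.449/3.245 = 1.52 km.

1.52 km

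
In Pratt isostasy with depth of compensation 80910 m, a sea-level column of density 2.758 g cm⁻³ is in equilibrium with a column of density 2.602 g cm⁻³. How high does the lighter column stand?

4850 m

ρ_ref D = ρ (D + h) → h = D (ρ_ref − ρ)/ρ.
h = 80910 m × (2.758 − 2.602)/2.602 = 4850 m.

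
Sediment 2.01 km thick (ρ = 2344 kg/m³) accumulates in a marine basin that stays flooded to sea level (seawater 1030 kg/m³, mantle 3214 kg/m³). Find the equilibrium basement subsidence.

1.21 km

Submarine loading: the sediment displaces seawater, and the subsidence is in turn flooded, so s (ρ_m − ρ_w) = t (ρ_sed − ρ_w).
s = 2.01 km × (2344 − 1030) / (3214 − 1030) = 1.21 km.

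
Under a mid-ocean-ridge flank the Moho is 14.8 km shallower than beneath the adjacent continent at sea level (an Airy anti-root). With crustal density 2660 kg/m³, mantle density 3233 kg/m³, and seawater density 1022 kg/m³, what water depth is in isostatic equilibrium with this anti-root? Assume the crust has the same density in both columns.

5.18 km

Replacing a thickness d of crust by seawater at the top must be balanced by replacing crust with mantle at the base: d (ρ_c − ρ_w) = a (ρ_m − ρ_c).
d = a (ρ_m − ρ_c)/(ρ_c − ρ_w) = 14.8 km × 573/1638 = 5.18 km.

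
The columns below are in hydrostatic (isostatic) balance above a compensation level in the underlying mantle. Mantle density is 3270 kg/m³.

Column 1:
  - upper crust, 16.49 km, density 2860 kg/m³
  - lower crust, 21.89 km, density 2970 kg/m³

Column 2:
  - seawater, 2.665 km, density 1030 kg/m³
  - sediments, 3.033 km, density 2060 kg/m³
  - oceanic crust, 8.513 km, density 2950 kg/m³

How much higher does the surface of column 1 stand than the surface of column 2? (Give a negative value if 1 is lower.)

0.295 km

For any compensation level in the mantle, the mantle terms cancel and isostasy reduces to e = (Σt_1 − Σt_2) − (Σ(ρt)_1 − Σ(ρt)_2) / ρ_m.
Σt_1 = 38.38 km; Σt_2 = 14.211 km; Σ(ρt)_1 = 112174.7; Σ(ρt)_2 = 34106.28 (in km·kg/m³).
e = (38.38 − 14.211) − (112174.7 − 34106.28) / 3270 = 0.295 km.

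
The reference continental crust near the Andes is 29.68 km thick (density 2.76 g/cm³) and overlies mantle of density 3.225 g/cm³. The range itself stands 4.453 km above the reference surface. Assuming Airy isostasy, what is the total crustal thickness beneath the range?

60.6 km

Root depth r = h ρ_c / (ρ_m − ρ_c) = 4.453 km × 2.76 / 0.465 = 26.43 km.
Total thickness = T + h + r = 29.68 km + 4.453 km + 26.43 km = 60.6 km.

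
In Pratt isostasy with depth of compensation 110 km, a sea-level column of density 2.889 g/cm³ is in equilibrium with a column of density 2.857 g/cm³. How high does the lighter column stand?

ρ_ref D = ρ (D + h) → h = D (ρ_ref − ρ)/ρ.
h = 110 km × (2.889 − 2.857)/2.857 = 1.23 km.

1.23 km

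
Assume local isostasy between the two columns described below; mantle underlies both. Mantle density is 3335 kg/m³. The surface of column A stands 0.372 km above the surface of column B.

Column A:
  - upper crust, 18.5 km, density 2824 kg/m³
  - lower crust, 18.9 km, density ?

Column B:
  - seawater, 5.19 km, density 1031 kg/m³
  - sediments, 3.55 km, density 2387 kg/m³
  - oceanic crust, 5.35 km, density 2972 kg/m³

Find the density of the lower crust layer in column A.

2860 kg/m³

Take the compensation level at the base of the deeper column (depth z_c below the surface of column A) and equate Σ ρ_i t_i down to z_c; mantle fills any gap and the z_c terms cancel.
Column A: 18.5×2824 + 18.9×ρ + (z_c − 37.4)×3335
Column B: 0.372×0 + 5.19×1031 + 3.55×2387 + 5.35×2972 + (z_c − 0.372 − 14.09)×3335
The z_c×3335 term appears on both sides and cancels. Collect the known terms of each column as K = Σ(ρt)_known − 3335 × (depth of known layers): K_A = 52244 − 3335×37.4 = −72485; K_B = 29724.94 − 3335×(0.372 + 14.09) = −18505.83.
Balance: K_A + 18.9×ρ = K_B, so ρ = (K_B − K_A)/18.9 = 53979.2/18.9 = 2860 kg/m³.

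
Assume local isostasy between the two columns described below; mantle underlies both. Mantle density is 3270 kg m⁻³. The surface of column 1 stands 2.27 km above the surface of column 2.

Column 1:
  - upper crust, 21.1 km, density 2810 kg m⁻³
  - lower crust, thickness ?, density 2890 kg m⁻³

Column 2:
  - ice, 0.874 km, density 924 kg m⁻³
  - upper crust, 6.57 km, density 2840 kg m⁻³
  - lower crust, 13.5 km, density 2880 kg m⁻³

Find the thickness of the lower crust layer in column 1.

Take the compensation level at the base of the deeper column (depth z_c below the surface of column 1) and equate Σ ρ_i t_i down to z_c; mantle fills any gap and the z_c terms cancel.
Column 1: 21.1×2810 + x×2890 + (z_c − 21.1 − x)×3270
Column 2: 2.27×0 + 0.874×924 + 6.57×2840 + 13.5×2880 + (z_c − 2.27 − 20.944)×3270
The z_c×3270 term appears on both sides and cancels. Collect the known terms of each column as K = Σ(ρt)_known − 3270 × (depth of known layers): K_1 = 59291 − 3270×21.1 = −9706; K_2 = 58346.376 − 3270×(2.27 + 20.944) = −17563.404.
Balance: K_1 − x×(3270 − 2890) = K_2, so x = (K_1 − K_2)/(3270 − 2890) = 7857.4/380 = 20.7 km.

20.7 km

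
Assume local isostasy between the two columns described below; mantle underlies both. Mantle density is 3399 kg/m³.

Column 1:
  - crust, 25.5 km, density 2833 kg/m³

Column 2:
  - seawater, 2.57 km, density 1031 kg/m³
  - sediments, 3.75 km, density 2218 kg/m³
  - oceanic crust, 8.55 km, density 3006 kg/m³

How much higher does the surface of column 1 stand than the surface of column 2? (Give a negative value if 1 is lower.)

For any compensation level in the mantle, the mantle terms cancel and isostasy reduces to e = (Σt_1 − Σt_2) − (Σ(ρt)_1 − Σ(ρt)_2) / ρ_m.
Σt_1 = 25.5 km; Σt_2 = 14.87 km; Σ(ρt)_1 = 72241.5; Σ(ρt)_2 = 36668.47 (in km·kg/m³).
e = (25.5 − 14.87) − (72241.5 − 36668.47) / 3399 = 0.164 km.

0.164 km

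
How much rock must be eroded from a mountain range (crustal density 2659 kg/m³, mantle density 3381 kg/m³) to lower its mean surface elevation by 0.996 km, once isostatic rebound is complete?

4.66 km

Net drop Δ = e − u = e − e ρ_c/ρ_m = e (ρ_m − ρ_c)/ρ_m.
e = Δ ρ_m/(ρ_m − ρ_c) = 0.996 km × 3381/722 = 4.66 km.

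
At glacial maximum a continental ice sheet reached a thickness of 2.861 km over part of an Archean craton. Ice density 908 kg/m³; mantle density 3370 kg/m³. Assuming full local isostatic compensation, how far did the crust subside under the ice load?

0.771 km

By Archimedes' principle applied to the lithosphere: the ice load ρ_ice t is balanced by mantle displaced below, ρ_m s.
s = t ρ_ice / ρ_m = 2.861 km × 908/3370 = 0.771 km.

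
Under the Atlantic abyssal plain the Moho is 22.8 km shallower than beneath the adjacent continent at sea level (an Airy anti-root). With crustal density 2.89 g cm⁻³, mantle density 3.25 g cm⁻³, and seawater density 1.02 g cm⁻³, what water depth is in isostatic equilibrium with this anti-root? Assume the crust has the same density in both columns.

4.39 km

Replacing a thickness d of crust by seawater at the top must be balanced by replacing crust with mantle at the base: d (ρ_c − ρ_w) = a (ρ_m − ρ_c).
d = a (ρ_m − ρ_c)/(ρ_c − ρ_w) = 22.8 km × 0.36/1.87 = 4.39 km.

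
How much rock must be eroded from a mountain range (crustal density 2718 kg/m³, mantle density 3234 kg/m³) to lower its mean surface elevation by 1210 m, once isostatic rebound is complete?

Net drop Δ = e − u = e − e ρ_c/ρ_m = e (ρ_m − ρ_c)/ρ_m.
e = Δ ρ_m/(ρ_m − ρ_c) = 1210 m × 3234/516 = 7580 m.

7580 m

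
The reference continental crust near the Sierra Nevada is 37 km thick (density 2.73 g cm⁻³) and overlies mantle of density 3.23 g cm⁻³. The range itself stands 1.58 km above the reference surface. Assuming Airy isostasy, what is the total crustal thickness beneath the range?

47.2 km

Root depth r = h ρ_c / (ρ_m − ρ_c) = 1.58 km × 2.73 / 0.5 = 8.627 km.
Total thickness = T + h + r = 37 km + 1.58 km + 8.627 km = 47.2 km.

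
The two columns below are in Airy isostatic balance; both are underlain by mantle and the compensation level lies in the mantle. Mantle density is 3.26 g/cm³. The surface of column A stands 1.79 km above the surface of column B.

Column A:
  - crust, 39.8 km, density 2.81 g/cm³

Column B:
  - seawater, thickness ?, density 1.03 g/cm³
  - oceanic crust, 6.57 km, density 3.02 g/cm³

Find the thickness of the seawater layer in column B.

Take the compensation level at the base of the deeper column (depth z_c below the surface of column A) and equate Σ ρ_i t_i down to z_c; mantle fills any gap and the z_c terms cancel.
Column A: 39.8×2.81 + (z_c − 39.8)×3.26
Column B: 1.79×0 + x×1.03 + 6.57×3.02 + (z_c − 1.79 − 6.57 − x)×3.26
The z_c×3.26 term appears on both sides and cancels. Collect the known terms of each column as K = Σ(ρt)_known − 3.26 × (depth of known layers): K_A = 111.838 − 3.26×39.8 = −17.91; K_B = 19.8414 − 3.26×(1.79 + 6.57) = −7.4122.
Balance: K_A = K_B − x×(3.26 − 1.03), so x = (K_B − K_A)/(3.26 − 1.03) = 10.4978/2.23 = 4.71 km.

4.71 km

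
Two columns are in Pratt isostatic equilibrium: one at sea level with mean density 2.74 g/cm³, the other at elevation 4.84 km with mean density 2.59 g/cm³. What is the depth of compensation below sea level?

ρ_ref D = ρ (D + h) → D (ρ_ref − ρ) = ρ h.
D = ρ h/(ρ_ref − ρ) = 2.59 × 4.84 km/(2.74 − 2.59) = 83.6 km.

83.6 km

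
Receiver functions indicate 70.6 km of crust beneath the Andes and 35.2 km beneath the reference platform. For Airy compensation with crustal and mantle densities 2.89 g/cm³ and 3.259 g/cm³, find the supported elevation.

4.01 km

Excess crust Δ = 70.6 km − 35.2 km = 35.4 km, split between elevation h and root r with h + r = Δ.
Airy balance ρ_c h = (ρ_m − ρ_c) r gives r = h ρ_c/(ρ_m − ρ_c), so h (1 + ρ_c/(ρ_m − ρ_c)) = Δ, i.e. h = Δ (ρ_m − ρ_c)/ρ_m.
h = 35.4 km × 0.369/3.259 = 4.01 km.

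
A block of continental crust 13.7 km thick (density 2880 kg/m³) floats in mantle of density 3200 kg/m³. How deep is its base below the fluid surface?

12.3 km

Draft d = t ρ_obj/ρ_fluid = 13.7 km × 2880/3200 = 12.3 km.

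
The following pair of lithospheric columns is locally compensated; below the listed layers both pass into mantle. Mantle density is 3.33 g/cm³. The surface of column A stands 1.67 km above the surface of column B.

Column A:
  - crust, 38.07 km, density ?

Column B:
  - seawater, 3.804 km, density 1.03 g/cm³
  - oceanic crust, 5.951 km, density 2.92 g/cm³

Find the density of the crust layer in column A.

2.89 g/cm³

Take the compensation level at the base of the deeper column (depth z_c below the surface of column A) and equate Σ ρ_i t_i down to z_c; mantle fills any gap and the z_c terms cancel.
Column A: 38.07×ρ + (z_c − 38.07)×3.33
Column B: 1.67×0 + 3.804×1.03 + 5.951×2.92 + (z_c − 1.67 − 9.755)×3.33
The z_c×3.33 term appears on both sides and cancels. Collect the known terms of each column as K = Σ(ρt)_known − 3.33 × (depth of known layers): K_A = 0 − 3.33×38.07 = −126.7731; K_B = 21.29504 − 3.33×(1.67 + 9.755) = −16.75021.
Balance: K_A + 38.07×ρ = K_B, so ρ = (K_B − K_A)/38.07 = 110.023/38.07 = 2.89 g/cm³.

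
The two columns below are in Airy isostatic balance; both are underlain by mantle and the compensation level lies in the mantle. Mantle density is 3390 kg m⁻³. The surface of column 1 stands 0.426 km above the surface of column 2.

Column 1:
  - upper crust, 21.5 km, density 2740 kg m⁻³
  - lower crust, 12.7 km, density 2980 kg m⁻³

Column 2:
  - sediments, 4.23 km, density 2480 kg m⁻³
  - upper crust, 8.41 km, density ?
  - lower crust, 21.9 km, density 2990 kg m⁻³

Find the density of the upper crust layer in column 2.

Take the compensation level at the base of the deeper column (depth z_c below the surface of column 1) and equate Σ ρ_i t_i down to z_c; mantle fills any gap and the z_c terms cancel.
Column 1: 21.5×2740 + 12.7×2980 + (z_c − 34.2)×3390
Column 2: 0.426×0 + 4.23×2480 + 8.41×ρ + 21.9×2990 + (z_c − 0.426 − 34.54)×3390
The z_c×3390 term appears on both sides and cancels. Collect the known terms of each column as K = Σ(ρt)_known − 3390 × (depth of known layers): K_1 = 96756 − 3390×34.2 = −19182; K_2 = 75971.4 − 3390×(0.426 + 34.54) = −42563.34.
Balance: K_1 = K_2 + 8.41×ρ, so ρ = (K_1 − K_2)/8.41 = 23381.3/8.41 = 2780 kg m⁻³.

2780 kg m⁻³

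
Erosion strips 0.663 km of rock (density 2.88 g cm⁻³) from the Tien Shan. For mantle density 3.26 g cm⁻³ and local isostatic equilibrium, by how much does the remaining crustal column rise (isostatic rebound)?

Unloading: uplift u = e ρ_c/ρ_m = 0.663 km × 2.88/3.26 = 0.586 km.

0.586 km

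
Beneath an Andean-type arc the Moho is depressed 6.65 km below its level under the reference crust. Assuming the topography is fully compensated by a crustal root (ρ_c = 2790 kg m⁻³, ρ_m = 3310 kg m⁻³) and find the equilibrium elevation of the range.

1.24 km

In Airy isostatic equilibrium: ρ_c h = (ρ_m − ρ_c) r.
h = r (ρ_m − ρ_c) / ρ_c = 6.65 km × (3310 − 2790) / 2790 = 1.24 km.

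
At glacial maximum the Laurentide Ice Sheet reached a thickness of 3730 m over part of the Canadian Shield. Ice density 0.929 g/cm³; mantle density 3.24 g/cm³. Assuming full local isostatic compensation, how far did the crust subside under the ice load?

1070 m

Balancing pressure at the compensation depth: the ice load ρ_ice t is balanced by mantle displaced below, ρ_m s.
s = t ρ_ice / ρ_m = 3730 m × 0.929/3.24 = 1070 m.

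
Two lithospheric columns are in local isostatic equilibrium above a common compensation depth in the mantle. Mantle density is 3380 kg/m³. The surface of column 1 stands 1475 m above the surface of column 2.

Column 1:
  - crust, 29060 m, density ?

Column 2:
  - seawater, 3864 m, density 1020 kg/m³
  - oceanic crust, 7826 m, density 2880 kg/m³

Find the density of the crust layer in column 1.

Take the compensation level at the base of the deeper column (depth z_c below the surface of column 1) and equate Σ ρ_i t_i down to z_c; mantle fills any gap and the z_c terms cancel.
Column 1: 29060×ρ + (z_c − 29060)×3380
Column 2: 1475×0 + 3864×1020 + 7826×2880 + (z_c − 1475 − 11690)×3380
The z_c×3380 term appears on both sides and cancels. Collect the known terms of each column as K = Σ(ρt)_known − 3380 × (depth of known layers): K_1 = 0 − 3380×29060 = −98222800; K_2 = 26480160 − 3380×(1475 + 11690) = −18017540.
Balance: K_1 + 29060×ρ = K_2, so ρ = (K_2 − K_1)/29060 = 80205300/29060 = 2760 kg/m³.

2760 kg/m³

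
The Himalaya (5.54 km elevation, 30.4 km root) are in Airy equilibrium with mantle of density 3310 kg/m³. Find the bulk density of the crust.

ρ_c h = (ρ_m − ρ_c) r → ρ_c (h + r) = ρ_m r → ρ_c = ρ_m r / (h + r).
ρ_c = 3310 × 30.4 km / (5.54 km + 30.4 km) = 2800 kg/m³.

2800 kg/m³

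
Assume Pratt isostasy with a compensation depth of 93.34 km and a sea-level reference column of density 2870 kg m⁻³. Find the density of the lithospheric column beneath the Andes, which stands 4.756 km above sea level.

Pratt balance: ρ_ref D = ρ (D + h).
ρ = ρ_ref D/(D + h) = 2870 × 93.34 km/(93.34 km + 4.756 km) = 2730 kg m⁻³.

2730 kg m⁻³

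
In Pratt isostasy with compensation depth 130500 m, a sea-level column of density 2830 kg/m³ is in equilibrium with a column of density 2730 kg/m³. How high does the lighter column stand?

ρ_ref D = ρ (D + h) → h = D (ρ_ref − ρ)/ρ.
h = 130500 m × (2830 − 2730)/2730 = 4780 m.

4780 m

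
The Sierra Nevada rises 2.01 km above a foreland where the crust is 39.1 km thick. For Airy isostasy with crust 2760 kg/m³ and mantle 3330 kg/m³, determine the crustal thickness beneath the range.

Root depth r = h ρ_c / (ρ_m − ρ_c) = 2.01 km × 2760 / 570 = 9.733 km.
Total thickness = T + h + r = 39.1 km + 2.01 km + 9.733 km = 50.8 km.

50.8 km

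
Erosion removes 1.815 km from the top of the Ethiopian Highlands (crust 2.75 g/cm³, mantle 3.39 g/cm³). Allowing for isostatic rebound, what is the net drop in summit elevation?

0.343 km

Rebound u = e ρ_c/ρ_m = 1.815 km × 2.75/3.39 = 1.472 km.
Net surface drop = e − u = 1.815 km − 1.472 km = e (ρ_m − ρ_c)/ρ_m = 0.343 km.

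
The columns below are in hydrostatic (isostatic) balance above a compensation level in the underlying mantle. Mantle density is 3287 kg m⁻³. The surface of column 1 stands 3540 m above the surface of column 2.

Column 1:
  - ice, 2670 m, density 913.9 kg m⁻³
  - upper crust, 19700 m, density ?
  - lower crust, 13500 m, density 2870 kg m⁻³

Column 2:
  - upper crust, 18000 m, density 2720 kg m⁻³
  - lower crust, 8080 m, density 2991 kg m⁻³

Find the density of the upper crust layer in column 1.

Take the compensation level at the base of the deeper column (depth z_c below the surface of column 1) and equate Σ ρ_i t_i down to z_c; mantle fills any gap and the z_c terms cancel.
Column 1: 2670×913.9 + 19700×ρ + 13500×2870 + (z_c − 35870)×3287
Column 2: 3540×0 + 18000×2720 + 8080×2991 + (z_c − 3540 − 26080)×3287
The z_c×3287 term appears on both sides and cancels. Collect the known terms of each column as K = Σ(ρt)_known − 3287 × (depth of known layers): K_1 = 41185113 − 3287×35870 = −76719577; K_2 = 73127280 − 3287×(3540 + 26080) = −24233660.
Balance: K_1 + 19700×ρ = K_2, so ρ = (K_2 − K_1)/19700 = 52485900/19700 = 2660 kg m⁻³.

2660 kg m⁻³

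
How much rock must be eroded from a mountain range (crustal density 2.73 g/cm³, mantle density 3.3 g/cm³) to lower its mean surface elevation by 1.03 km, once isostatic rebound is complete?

Net drop Δ = e − u = e − e ρ_c/ρ_m = e (ρ_m − ρ_c)/ρ_m.
e = Δ ρ_m/(ρ_m − ρ_c) = 1.03 km × 3.3/0.57 = 5.96 km.

5.96 km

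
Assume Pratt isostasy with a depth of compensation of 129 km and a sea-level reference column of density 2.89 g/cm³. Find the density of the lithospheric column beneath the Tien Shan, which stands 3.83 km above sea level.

Pratt balance: ρ_ref D = ρ (D + h).
ρ = ρ_ref D/(D + h) = 2.89 × 129 km/(129 km + 3.83 km) = 2.81 g/cm³.

2.81 g/cm³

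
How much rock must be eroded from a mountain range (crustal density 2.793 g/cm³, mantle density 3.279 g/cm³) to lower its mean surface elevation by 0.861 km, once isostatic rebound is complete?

Net drop Δ = e − u = e − e ρ_c/ρ_m = e (ρ_m − ρ_c)/ρ_m.
e = Δ ρ_m/(ρ_m − ρ_c) = 0.861 km × 3.279/0.486 = 5.81 km.

5.81 km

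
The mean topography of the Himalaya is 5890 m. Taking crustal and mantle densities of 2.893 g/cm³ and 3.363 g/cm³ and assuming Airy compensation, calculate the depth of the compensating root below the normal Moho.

By Archimedes' principle applied to the lithosphere: the weight of the topography is balanced by the buoyancy of the root, ρ_c h = (ρ_m − ρ_c) r.
r = h · ρ_c / (ρ_m − ρ_c) = 5890 m × 2.893 / (3.363 − 2.893) = 36300 m.

36300 m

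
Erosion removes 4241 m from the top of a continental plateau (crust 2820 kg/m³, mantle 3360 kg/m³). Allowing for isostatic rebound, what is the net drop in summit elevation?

Rebound u = e ρ_c/ρ_m = 4241 m × 2820/3360 = 3559 m.
Net surface drop = e − u = 4241 m − 3559 m = e (ρ_m − ρ_c)/ρ_m = 682 m.

682 m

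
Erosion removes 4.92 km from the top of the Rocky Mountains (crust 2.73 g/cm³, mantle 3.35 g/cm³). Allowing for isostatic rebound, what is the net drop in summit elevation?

0.911 km

Rebound u = e ρ_c/ρ_m = 4.92 km × 2.73/3.35 = 4.009 km.
Net surface drop = e − u = 4.92 km − 4.009 km = e (ρ_m − ρ_c)/ρ_m = 0.911 km.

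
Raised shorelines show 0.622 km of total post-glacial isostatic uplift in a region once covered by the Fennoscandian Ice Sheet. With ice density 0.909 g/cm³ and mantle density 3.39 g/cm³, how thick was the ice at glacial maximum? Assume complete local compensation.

u = t ρ_ice/ρ_m → t = u ρ_m/ρ_ice = 0.622 km × 3.39/0.909 = 2.32 km.

2.32 km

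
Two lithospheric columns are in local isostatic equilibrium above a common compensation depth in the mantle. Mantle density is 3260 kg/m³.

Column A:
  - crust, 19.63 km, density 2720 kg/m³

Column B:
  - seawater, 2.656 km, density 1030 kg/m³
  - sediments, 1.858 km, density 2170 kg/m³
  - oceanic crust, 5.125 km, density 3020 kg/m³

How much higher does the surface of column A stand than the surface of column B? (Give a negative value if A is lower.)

For any compensation level in the mantle, the mantle terms cancel and isostasy reduces to e = (Σt_A − Σt_B) − (Σ(ρt)_A − Σ(ρt)_B) / ρ_m.
Σt_A = 19.63 km; Σt_B = 9.639 km; Σ(ρt)_A = 53393.6; Σ(ρt)_B = 22245.04 (in km·kg/m³).
e = (19.63 − 9.639) − (53393.6 − 22245.04) / 3260 = 0.436 km.

0.436 km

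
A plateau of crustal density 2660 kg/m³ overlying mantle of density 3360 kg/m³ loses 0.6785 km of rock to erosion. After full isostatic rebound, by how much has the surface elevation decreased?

0.141 km

Rebound u = e ρ_c/ρ_m = 0.6785 km × 2660/3360 = 0.5371 km.
Net surface drop = e − u = 0.6785 km − 0.5371 km = e (ρ_m − ρ_c)/ρ_m = 0.141 km.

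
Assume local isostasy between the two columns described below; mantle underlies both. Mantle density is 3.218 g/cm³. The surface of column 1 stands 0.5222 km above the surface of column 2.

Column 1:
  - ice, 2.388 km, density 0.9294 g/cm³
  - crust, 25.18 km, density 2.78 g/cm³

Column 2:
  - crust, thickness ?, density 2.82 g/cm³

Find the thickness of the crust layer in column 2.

37.2 km

Take the compensation level at the base of the deeper column (depth z_c below the surface of column 1) and equate Σ ρ_i t_i down to z_c; mantle fills any gap and the z_c terms cancel.
Column 1: 2.388×0.9294 + 25.18×2.78 + (z_c − 27.568)×3.218
Column 2: 0.5222×0 + x×2.82 + (z_c − 0.5222 − 0 − x)×3.218
The z_c×3.218 term appears on both sides and cancels. Collect the known terms of each column as K = Σ(ρt)_known − 3.218 × (depth of known layers): K_1 = 72.2198072 − 3.218×27.568 = −16.4940168; K_2 = 0 − 3.218×(0.5222 + 0) = −1.6804396.
Balance: K_1 = K_2 − x×(3.218 − 2.82), so x = (K_2 − K_1)/(3.218 − 2.82) = 14.8136/0.398 = 37.2 km.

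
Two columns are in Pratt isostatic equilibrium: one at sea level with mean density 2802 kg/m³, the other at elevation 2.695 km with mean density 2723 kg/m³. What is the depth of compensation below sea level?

ρ_ref D = ρ (D + h) → D (ρ_ref − ρ) = ρ h.
D = ρ h/(ρ_ref − ρ) = 2723 × 2.695 km/(2802 − 2723) = 92.9 km.

92.9 km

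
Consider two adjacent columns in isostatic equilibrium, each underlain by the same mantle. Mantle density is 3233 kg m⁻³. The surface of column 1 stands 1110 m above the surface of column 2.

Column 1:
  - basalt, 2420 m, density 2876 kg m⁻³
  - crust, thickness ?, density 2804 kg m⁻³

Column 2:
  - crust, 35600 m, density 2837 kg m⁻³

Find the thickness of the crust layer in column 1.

Take the compensation level at the base of the deeper column (depth z_c below the surface of column 1) and equate Σ ρ_i t_i down to z_c; mantle fills any gap and the z_c terms cancel.
Column 1: 2420×2876 + x×2804 + (z_c − 2420 − x)×3233
Column 2: 1110×0 + 35600×2837 + (z_c − 1110 − 35600)×3233
The z_c×3233 term appears on both sides and cancels. Collect the known terms of each column as K = Σ(ρt)_known − 3233 × (depth of known layers): K_1 = 6959920 − 3233×2420 = −863940; K_2 = 100997200 − 3233×(1110 + 35600) = −17686230.
Balance: K_1 − x×(3233 − 2804) = K_2, so x = (K_1 − K_2)/(3233 − 2804) = 16822300/429 = 39200 m.

39200 m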